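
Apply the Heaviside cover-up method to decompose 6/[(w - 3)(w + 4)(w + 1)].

Cover (w - 3), w=3: α = 6/[(3 + 4)(3 + 1)] = 3/14. Cover (w + 4), w=-4: β = 6/[(-4 - 3)(-4 + 1)] = 2/7. Cover (w + 1), w=-1: γ = 6/[(-1 - 3)(-1 + 4)] = -1/2.
Result: (3/14)/(w - 3) + (2/7)/(w + 4) - (1/2)/(w + 1)


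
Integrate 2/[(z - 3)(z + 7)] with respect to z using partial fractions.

Decompose: 2/[(z - 3)(z + 7)] = (1/5)/(z - 3) - (1/5)/(z + 7). Integrate each term: (1/5) ln|(z - 3)| - (1/5) ln|(z + 7)| + C


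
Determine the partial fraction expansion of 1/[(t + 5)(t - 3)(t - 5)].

Using cover-up method: P = 1/80, Q = -1/16, R = 1/20
Result: (1/80)/(t + 5) - (1/16)/(t - 3) + (1/20)/(t - 5)


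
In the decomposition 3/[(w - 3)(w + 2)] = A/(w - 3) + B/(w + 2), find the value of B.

Cover-up at w = -2: B = 3/(-2 - 3) = -3/5


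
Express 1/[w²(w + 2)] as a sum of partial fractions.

Cover-up at w=-2: C = 1/(-2 - 0)² = 1/4. Cover-up at w=0: B = 1/(0 + 2) = 1/2. Comparing w² coeff: A = -C = -1/4
Result: (-1/4)/w + (1/2)/w² + (1/4)/(w + 2)


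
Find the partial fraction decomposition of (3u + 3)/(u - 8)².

(3u + 3) = α(u - 8) + β. At u = 8: β = 3·8 + 3 = 27. Coeff of u: α = 3
Result: 3/(u - 8) + 27/(u - 8)²


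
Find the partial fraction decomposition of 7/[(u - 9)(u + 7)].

7/(u - 9)(u + 7) = P/(u - 9) + Q/(u + 7). P = 7/(9 + 7) = 7/16, Q = 7/(-7 - 9) = -7/16
Result: (7/16)/(u - 9) - (7/16)/(u + 7)


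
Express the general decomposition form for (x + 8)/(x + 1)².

Repeated linear factor: A/(x + 1) + B/(x + 1)²


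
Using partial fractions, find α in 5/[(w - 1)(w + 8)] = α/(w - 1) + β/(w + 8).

Cover-up at w = 1: α = 5/(1 + 8) = 5/9


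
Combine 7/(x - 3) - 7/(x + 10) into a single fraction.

Common denominator (x - 3)(x + 10). Numerator: 7(x + 10) - 7(x - 3) = (7x + 70) - (7x - 21) = 91
Result: (91)/[(x - 3)(x + 10)]


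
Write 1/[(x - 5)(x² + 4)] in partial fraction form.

Cover-up at x = 5: A = 1/(5² + 4) = 1/29. Then B = -A = -1/29, C = -A·(0 + 5) = -5/29
Result: (1/29)/(x - 5) - ((1/29)x + 5/29)/(x² + 4)


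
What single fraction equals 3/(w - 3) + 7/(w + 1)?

Common denominator (w - 3)(w + 1). Numerator: 3(w + 1) + 7(w - 3) = (3w + 3) + (7w - 21) = 10w - 18
Result: (10w - 18)/[(w - 3)(w + 1)]


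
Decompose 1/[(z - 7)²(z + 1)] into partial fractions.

Cover-up at z=-1: C = 1/(-1 - 7)² = 1/64. Cover-up at z=7: B = 1/(7 + 1) = 1/8. Comparing z² coeff: A = -C = -1/64
Result: (-1/64)/(z - 7) + (1/8)/(z - 7)² + (1/64)/(z + 1)


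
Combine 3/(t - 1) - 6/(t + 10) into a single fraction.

Common denominator (t - 1)(t + 10). Numerator: 3(t + 10) - 6(t - 1) = (3t + 30) - (6t - 6) = -3t + 36
Result: (-3t + 36)/[(t - 1)(t + 10)]


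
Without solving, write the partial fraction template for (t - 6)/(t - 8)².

Repeated linear factor: A/(t - 8) + B/(t - 8)²


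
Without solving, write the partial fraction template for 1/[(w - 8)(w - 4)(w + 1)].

Three distinct linear factors: α/(w - 8) + β/(w - 4) + γ/(w + 1)


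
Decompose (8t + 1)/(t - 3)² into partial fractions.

(8t + 1) = α(t - 3) + β. At t = 3: β = 8·3 + 1 = 25. Coeff of t: α = 8
Result: 8/(t - 3) + 25/(t - 3)²


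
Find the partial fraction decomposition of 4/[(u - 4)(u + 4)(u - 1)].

Using cover-up method: α = 1/6, β = 1/10, γ = -4/15
Result: (1/6)/(u - 4) + (1/10)/(u + 4) - (4/15)/(u - 1)


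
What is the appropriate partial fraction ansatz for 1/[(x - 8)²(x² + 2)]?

Repeated linear + quadratic: P/(x - 8) + Q/(x - 8)² + (Rx + S)/(x² + 2)


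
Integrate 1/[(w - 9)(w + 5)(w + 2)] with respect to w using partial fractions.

Cover-up: α = 1/154, β = 1/42, γ = -1/33. Decomposition: (1/154)/(w - 9) + (1/42)/(w + 5) - (1/33)/(w + 2). Integrate each term: (1/154) ln|(w - 9)| + (1/42) ln|(w + 5)| - (1/33) ln|(w + 2)| + C


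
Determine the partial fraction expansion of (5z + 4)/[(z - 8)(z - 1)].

At z=8: A = (5·8 + 4)/(8 - 1) = 44/7. At z=1: B = (5·1 + 4)/(1 - 8) = -9/7
Result: (44/7)/(z - 8) - (9/7)/(z - 1)


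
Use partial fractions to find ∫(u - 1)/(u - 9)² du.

Decompose: α = 1, β = 1·9 - 1 = 8, so (u - 1)/(u - 9)² = 1/(u - 9) + 8/(u - 9)². Integrate: ∫ α/(u - 9) du = ln|(u - 9)|; ∫ β/(u - 9)² du = -8/(u - 9). Sum: ln|(u - 9)| - 8/(u - 9) + C


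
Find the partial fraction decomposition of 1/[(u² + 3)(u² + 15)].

Coefficient matching gives α = γ = 0, β = 1/(15-3) = 1/12, δ = -β = -1/12
Result: (1/12)/(u² + 3) - (1/12)/(u² + 15)


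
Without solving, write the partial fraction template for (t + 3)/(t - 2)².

Repeated linear factor: A/(t - 2) + B/(t - 2)²


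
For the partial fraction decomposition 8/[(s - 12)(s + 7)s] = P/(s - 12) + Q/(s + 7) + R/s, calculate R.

Cover-up at s = 0: R = 8/[(0 - 12)(0 + 7)] = 8/[(-12)(7)] = -8/84 = -2/21


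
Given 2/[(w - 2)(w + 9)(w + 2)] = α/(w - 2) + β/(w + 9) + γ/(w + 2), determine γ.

Cover-up at w = -2: γ = 2/[(-2 - 2)(-2 + 9)] = 2/[(-4)(7)] = -2/28 = -1/14


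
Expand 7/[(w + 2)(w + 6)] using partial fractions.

7/(w + 2)(w + 6) = P/(w + 2) + Q/(w + 6). P = 7/(-2 + 6) = 7/4, Q = 7/(-6 + 2) = -7/4
Result: (7/4)/(w + 2) - (7/4)/(w + 6)


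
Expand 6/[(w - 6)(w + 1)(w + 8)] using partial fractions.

Using cover-up method: P = 3/49, Q = -6/49, R = 3/49
Result: (3/49)/(w - 6) - (6/49)/(w + 1) + (3/49)/(w + 8)


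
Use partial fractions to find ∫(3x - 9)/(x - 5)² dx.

Decompose: α = 3, β = 3·5 - 9 = 6, so (3x - 9)/(x - 5)² = 3/(x - 5) + 6/(x - 5)². Integrate: ∫ α/(x - 5) dx = 3 ln|(x - 5)|; ∫ β/(x - 5)² dx = -6/(x - 5). Sum: 3 ln|(x - 5)| - 6/(x - 5) + C


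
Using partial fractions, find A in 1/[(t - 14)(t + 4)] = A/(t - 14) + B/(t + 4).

Cover-up at t = 14: A = 1/(14 + 4) = 1/18


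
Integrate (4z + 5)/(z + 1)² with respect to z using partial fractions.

Decompose: α = 4, β = 4·(-1) + 5 = 1, so (4z + 5)/(z + 1)² = 4/(z + 1) + 1/(z + 1)². Integrate: ∫ α/(z + 1) dz = 4 ln|(z + 1)|; ∫ β/(z + 1)² dz = -1/(z + 1). Sum: 4 ln|(z + 1)| - 1/(z + 1) + C


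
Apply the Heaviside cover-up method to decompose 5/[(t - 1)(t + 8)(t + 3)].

Cover (t - 1), t=1: α = 5/[(1 + 8)(1 + 3)] = 5/36. Cover (t + 8), t=-8: β = 5/[(-8 - 1)(-8 + 3)] = 1/9. Cover (t + 3), t=-3: γ = 5/[(-3 - 1)(-3 + 8)] = -1/4.
Result: (5/36)/(t - 1) + (1/9)/(t + 8) - (1/4)/(t + 3)


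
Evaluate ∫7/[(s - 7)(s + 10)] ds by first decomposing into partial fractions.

Decompose: 7/[(s - 7)(s + 10)] = (7/17)/(s - 7) - (7/17)/(s + 10). Integrate each term: (7/17) ln|(s - 7)| - (7/17) ln|(s + 10)| + C


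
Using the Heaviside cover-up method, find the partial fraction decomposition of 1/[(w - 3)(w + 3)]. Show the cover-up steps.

Cover (w - 3): set w=3, get A = 1/(3 + 3) = 1/6. Cover (w + 3): set w=-3, get B = 1/(-3 - 3) = -1/6.
Result: (1/6)/(w - 3) - (1/6)/(w + 3)


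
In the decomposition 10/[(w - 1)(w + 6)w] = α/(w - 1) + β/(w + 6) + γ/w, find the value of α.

Cover-up at w = 1: α = 10/[(1 + 6)(1 - 0)] = 10/[(7)(1)] = 10/7


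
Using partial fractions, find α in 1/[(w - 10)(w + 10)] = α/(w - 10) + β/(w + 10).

Cover-up at w = 10: α = 1/(10 + 10) = 1/20


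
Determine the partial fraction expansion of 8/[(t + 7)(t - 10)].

8/(t + 7)(t - 10) = α/(t + 7) + β/(t - 10). α = 8/(-7 - 10) = -8/17, β = 8/(10 + 7) = 8/17
Result: (-8/17)/(t + 7) + (8/17)/(t - 10)


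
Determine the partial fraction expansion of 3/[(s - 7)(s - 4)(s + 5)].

Using cover-up method: P = 1/12, Q = -1/9, R = 1/36
Result: (1/12)/(s - 7) - (1/9)/(s - 4) + (1/36)/(s + 5)


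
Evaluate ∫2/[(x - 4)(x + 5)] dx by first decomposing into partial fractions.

Decompose: 2/[(x - 4)(x + 5)] = (2/9)/(x - 4) - (2/9)/(x + 5). Integrate each term: (2/9) ln|(x - 4)| - (2/9) ln|(x + 5)| + C


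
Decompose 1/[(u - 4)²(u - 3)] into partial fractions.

Cover-up at u=3: C = 1/(3 - 4)² = 1. Cover-up at u=4: B = 1/(4 - 3) = 1. Comparing u² coeff: A = -C = -1
Result: -1/(u - 4) + 1/(u - 4)² + 1/(u - 3)


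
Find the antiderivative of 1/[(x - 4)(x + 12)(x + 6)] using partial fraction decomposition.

Cover-up: P = 1/160, Q = 1/96, R = -1/60. Decomposition: (1/160)/(x - 4) + (1/96)/(x + 12) - (1/60)/(x + 6). Integrate each term: (1/160) ln|(x - 4)| + (1/96) ln|(x + 12)| - (1/60) ln|(x + 6)| + C


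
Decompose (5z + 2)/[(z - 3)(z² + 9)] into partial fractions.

At z=3: P = (5·3 + 2)/(3² + 9) = 17/18. Q = -P = -17/18, R = 5 - 3·P = 13/6
Result: (17/18)/(z - 3) - ((17/18)z - 13/6)/(z² + 9)


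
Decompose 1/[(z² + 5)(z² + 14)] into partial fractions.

Coefficient matching gives A = C = 0, B = 1/(14-5) = 1/9, D = -B = -1/9
Result: (1/9)/(z² + 5) - (1/9)/(z² + 14)


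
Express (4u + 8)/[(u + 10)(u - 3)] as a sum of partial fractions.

At u=-10: A = (4·(-10) + 8)/(-10 - 3) = 32/13. At u=3: B = (4·3 + 8)/(3 + 10) = 20/13
Result: (32/13)/(u + 10) + (20/13)/(u - 3)


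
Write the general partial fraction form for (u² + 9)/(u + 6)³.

Repeated linear factor (power 3): P/(u + 6) + Q/(u + 6)² + R/(u + 6)³


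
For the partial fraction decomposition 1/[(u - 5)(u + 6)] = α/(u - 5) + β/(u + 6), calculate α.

Cover-up at u = 5: α = 1/(5 + 6) = 1/11


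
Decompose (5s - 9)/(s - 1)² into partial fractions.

(5s - 9) = A(s - 1) + B. At s = 1: B = 5·1 - 9 = -4. Coeff of s: A = 5
Result: 5/(s - 1) - 4/(s - 1)²


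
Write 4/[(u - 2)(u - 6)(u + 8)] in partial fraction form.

Using cover-up method: A = -1/10, B = 1/14, C = 1/35
Result: (-1/10)/(u - 2) + (1/14)/(u - 6) + (1/35)/(u + 8)


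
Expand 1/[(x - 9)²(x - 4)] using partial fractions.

Cover-up at x=4: C = 1/(4 - 9)² = 1/25. Cover-up at x=9: B = 1/(9 - 4) = 1/5. Comparing x² coeff: A = -C = -1/25
Result: (-1/25)/(x - 9) + (1/5)/(x - 9)² + (1/25)/(x - 4)


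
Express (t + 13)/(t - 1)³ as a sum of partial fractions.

(t + 13) = α(t - 1)² + β(t - 1) + γ. At t = 1: γ = 1·1 + 13 = 14. Coefficients: α = 0, β = 1
Result: 1/(t - 1)² + 14/(t - 1)³


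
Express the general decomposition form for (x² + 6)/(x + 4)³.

Repeated linear factor (power 3): A/(x + 4) + B/(x + 4)² + C/(x + 4)³


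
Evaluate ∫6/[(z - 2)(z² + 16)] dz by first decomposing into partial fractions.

Cover-up at z=2: α = 6/(2²+16) = 3/10. Coeff matching: β = -3/10, γ = -3/5. Decomposition: (3/10)/(z - 2) - ((3/10)z + 3/5)/(z² + 16). Integrate: linear → ln, quadratic → (1/2)ln + arctan: (3/10) ln|(z - 2)| - (3/20) ln(z² + 16) - (3/20) arctan(z/4) + C


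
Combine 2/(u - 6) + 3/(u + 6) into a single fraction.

Common denominator (u - 6)(u + 6). Numerator: 2(u + 6) + 3(u - 6) = (2u + 12) + (3u - 18) = 5u - 6
Result: (5u - 6)/[(u - 6)(u + 6)]


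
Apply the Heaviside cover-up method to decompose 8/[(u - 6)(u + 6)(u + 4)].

Cover (u - 6), u=6: A = 8/[(6 + 6)(6 + 4)] = 1/15. Cover (u + 6), u=-6: B = 8/[(-6 - 6)(-6 + 4)] = 1/3. Cover (u + 4), u=-4: C = 8/[(-4 - 6)(-4 + 6)] = -2/5.
Result: (1/15)/(u - 6) + (1/3)/(u + 6) - (2/5)/(u + 4)


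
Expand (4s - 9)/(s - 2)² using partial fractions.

(4s - 9) = A(s - 2) + B. At s = 2: B = 4·2 - 9 = -1. Coeff of s: A = 4
Result: 4/(s - 2) - 1/(s - 2)²


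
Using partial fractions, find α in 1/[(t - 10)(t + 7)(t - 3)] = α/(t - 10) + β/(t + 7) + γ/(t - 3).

Cover-up at t = 10: α = 1/[(10 + 7)(10 - 3)] = 1/[(17)(7)] = 1/119


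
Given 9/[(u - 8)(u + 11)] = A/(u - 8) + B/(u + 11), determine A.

Cover-up at u = 8: A = 9/(8 + 11) = 9/19


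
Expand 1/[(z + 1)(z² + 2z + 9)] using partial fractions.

Cover-up at z = -1: α = 1/((-1)² + 2·(-1) + 9) = 1/8. Then β = -α = -1/8, γ = -α·(2 - 1) = -1/8
Result: (1/8)/(z + 1) - ((1/8)z + 1/8)/(z² + 2z + 9)


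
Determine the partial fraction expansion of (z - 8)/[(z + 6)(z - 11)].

At z=-6: A = (1·(-6) - 8)/(-6 - 11) = 14/17. At z=11: B = (1·11 - 8)/(11 + 6) = 3/17
Result: (14/17)/(z + 6) + (3/17)/(z - 11)


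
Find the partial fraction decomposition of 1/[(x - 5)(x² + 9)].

Cover-up at x = 5: A = 1/(5² + 9) = 1/34. Then B = -A = -1/34, C = -A·(0 + 5) = -5/34
Result: (1/34)/(x - 5) - ((1/34)x + 5/34)/(x² + 9)


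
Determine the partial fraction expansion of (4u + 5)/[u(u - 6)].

At u=0: P = (4·0 + 5)/(0 - 6) = -5/6. At u=6: Q = (4·6 + 5)/(6 - 0) = 29/6
Result: (-5/6)/u + (29/6)/(u - 6)


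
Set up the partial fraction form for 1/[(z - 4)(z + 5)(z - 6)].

Three distinct linear factors: α/(z - 4) + β/(z + 5) + γ/(z - 6)


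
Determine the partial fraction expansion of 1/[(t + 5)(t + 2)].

1/(t + 5)(t + 2) = α/(t + 5) + β/(t + 2). α = 1/(-5 + 2) = -1/3, β = 1/(-2 + 5) = 1/3
Result: (-1/3)/(t + 5) + (1/3)/(t + 2)


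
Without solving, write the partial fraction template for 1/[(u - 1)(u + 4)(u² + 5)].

Two linear + quadratic: A/(u - 1) + B/(u + 4) + (Cu + D)/(u² + 5)


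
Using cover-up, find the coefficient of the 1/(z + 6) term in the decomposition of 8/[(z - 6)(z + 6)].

Cover (z + 6), set z=-6: 8/((z - 6) at z=-6) = 8/(-12) = -2/3


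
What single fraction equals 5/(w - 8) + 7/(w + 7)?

Common denominator (w - 8)(w + 7). Numerator: 5(w + 7) + 7(w - 8) = (5w + 35) + (7w - 56) = 12w - 21
Result: (12w - 21)/[(w - 8)(w + 7)]


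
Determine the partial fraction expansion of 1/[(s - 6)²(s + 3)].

Cover-up at s=-3: R = 1/(-3 - 6)² = 1/81. Cover-up at s=6: Q = 1/(6 + 3) = 1/9. Comparing s² coeff: P = -R = -1/81
Result: (-1/81)/(s - 6) + (1/9)/(s - 6)² + (1/81)/(s + 3)


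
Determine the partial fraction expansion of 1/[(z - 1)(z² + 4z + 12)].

Cover-up at z = 1: A = 1/(1² + 4·1 + 12) = 1/17. Then B = -A = -1/17, C = -A·(4 + 1) = -5/17
Result: (1/17)/(z - 1) - ((1/17)z + 5/17)/(z² + 4z + 12)


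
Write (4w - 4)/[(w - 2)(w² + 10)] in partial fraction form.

At w=2: α = (4·2 - 4)/(2² + 10) = 2/7. β = -α = -2/7, γ = 4 - 2·α = 24/7
Result: (2/7)/(w - 2) - ((2/7)w - 24/7)/(w² + 10)


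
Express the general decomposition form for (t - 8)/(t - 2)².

Repeated linear factor: A/(t - 2) + B/(t - 2)²


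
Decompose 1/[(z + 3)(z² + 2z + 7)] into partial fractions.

Cover-up at z = -3: A = 1/((-3)² + 2·(-3) + 7) = 1/10. Then B = -A = -1/10, C = -A·(2 - 3) = 1/10
Result: (1/10)/(z + 3) - ((1/10)z - 1/10)/(z² + 2z + 7)


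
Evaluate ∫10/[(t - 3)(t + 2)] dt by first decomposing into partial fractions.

Decompose: 10/[(t - 3)(t + 2)] = 2/(t - 3) - 2/(t + 2). Integrate each term: 2 ln|(t - 3)| - 2 ln|(t + 2)| + C


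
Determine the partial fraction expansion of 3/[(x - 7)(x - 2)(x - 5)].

Using cover-up method: α = 3/10, β = 1/5, γ = -1/2
Result: (3/10)/(x - 7) + (1/5)/(x - 2) - (1/2)/(x - 5)


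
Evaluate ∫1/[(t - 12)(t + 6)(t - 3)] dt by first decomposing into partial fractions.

Cover-up: P = 1/162, Q = 1/162, R = -1/81. Decomposition: (1/162)/(t - 12) + (1/162)/(t + 6) - (1/81)/(t - 3). Integrate each term: (1/162) ln|(t - 12)| + (1/162) ln|(t + 6)| - (1/81) ln|(t - 3)| + C


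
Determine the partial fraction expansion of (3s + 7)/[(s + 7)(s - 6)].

At s=-7: A = (3·(-7) + 7)/(-7 - 6) = 14/13. At s=6: B = (3·6 + 7)/(6 + 7) = 25/13
Result: (14/13)/(s + 7) + (25/13)/(s - 6)


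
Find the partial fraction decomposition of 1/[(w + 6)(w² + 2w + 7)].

Cover-up at w = -6: P = 1/((-6)² + 2·(-6) + 7) = 1/31. Then Q = -P = -1/31, R = -P·(2 - 6) = 4/31
Result: (1/31)/(w + 6) - ((1/31)w - 4/31)/(w² + 2w + 7)


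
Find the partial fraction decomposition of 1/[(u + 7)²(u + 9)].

Cover-up at u=-9: R = 1/(-9 + 7)² = 1/4. Cover-up at u=-7: Q = 1/(-7 + 9) = 1/2. Comparing u² coeff: P = -R = -1/4
Result: (-1/4)/(u + 7) + (1/2)/(u + 7)² + (1/4)/(u + 9)


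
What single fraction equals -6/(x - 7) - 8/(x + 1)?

Common denominator (x - 7)(x + 1). Numerator: -6(x + 1) - 8(x - 7) = (-6x - 6) - (8x - 56) = -14x + 50
Result: (-14x + 50)/[(x - 7)(x + 1)]


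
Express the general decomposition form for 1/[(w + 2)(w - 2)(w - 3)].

Three distinct linear factors: P/(w + 2) + Q/(w - 2) + R/(w - 3)


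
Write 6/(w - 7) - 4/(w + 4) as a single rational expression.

Common denominator (w - 7)(w + 4). Numerator: 6(w + 4) - 4(w - 7) = (6w + 24) - (4w - 28) = 2w + 52
Result: (2w + 52)/[(w - 7)(w + 4)]


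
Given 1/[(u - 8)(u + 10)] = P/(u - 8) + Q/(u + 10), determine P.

Cover-up at u = 8: P = 1/(8 + 10) = 1/18


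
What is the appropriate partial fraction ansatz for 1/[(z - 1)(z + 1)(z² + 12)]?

Two linear + quadratic: α/(z - 1) + β/(z + 1) + (γz + δ)/(z² + 12)


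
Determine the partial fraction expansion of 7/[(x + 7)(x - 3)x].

Using cover-up method: A = 1/10, B = 7/30, C = -1/3
Result: (1/10)/(x + 7) + (7/30)/(x - 3) - (1/3)/x


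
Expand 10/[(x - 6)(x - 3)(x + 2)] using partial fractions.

Using cover-up method: P = 5/12, Q = -2/3, R = 1/4
Result: (5/12)/(x - 6) - (2/3)/(x - 3) + (1/4)/(x + 2)


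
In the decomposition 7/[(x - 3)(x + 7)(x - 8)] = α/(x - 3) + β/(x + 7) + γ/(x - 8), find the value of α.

Cover-up at x = 3: α = 7/[(3 + 7)(3 - 8)] = 7/[(10)(-5)] = -7/50


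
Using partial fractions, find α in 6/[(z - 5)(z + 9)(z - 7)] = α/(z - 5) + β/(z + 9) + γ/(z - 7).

Cover-up at z = 5: α = 6/[(5 + 9)(5 - 7)] = 6/[(14)(-2)] = -6/28 = -3/14


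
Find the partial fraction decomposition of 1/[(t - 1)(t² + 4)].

Cover-up at t = 1: A = 1/(1² + 4) = 1/5. Then B = -A = -1/5, C = -A·(0 + 1) = -1/5
Result: (1/5)/(t - 1) - ((1/5)t + 1/5)/(t² + 4)


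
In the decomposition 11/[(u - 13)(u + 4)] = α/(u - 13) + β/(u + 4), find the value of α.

Cover-up at u = 13: α = 11/(13 + 4) = 11/17


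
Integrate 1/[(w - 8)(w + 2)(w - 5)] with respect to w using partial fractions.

Cover-up: A = 1/30, B = 1/70, C = -1/21. Decomposition: (1/30)/(w - 8) + (1/70)/(w + 2) - (1/21)/(w - 5). Integrate each term: (1/30) ln|(w - 8)| + (1/70) ln|(w + 2)| - (1/21) ln|(w - 5)| + C


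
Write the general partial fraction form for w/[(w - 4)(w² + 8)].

Linear + irreducible quadratic: P/(w - 4) + (Qw + R)/(w² + 8)


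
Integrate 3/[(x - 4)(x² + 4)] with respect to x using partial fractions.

Cover-up at x=4: A = 3/(4²+4) = 3/20. Coeff matching: B = -3/20, C = -3/5. Decomposition: (3/20)/(x - 4) - ((3/20)x + 3/5)/(x² + 4). Integrate: linear → ln, quadratic → (1/2)ln + arctan: (3/20) ln|(x - 4)| - (3/40) ln(x² + 4) - (3/10) arctan(x/2) + C


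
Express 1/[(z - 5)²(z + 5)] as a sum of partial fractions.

Cover-up at z=-5: γ = 1/(-5 - 5)² = 1/100. Cover-up at z=5: β = 1/(5 + 5) = 1/10. Comparing z² coeff: α = -γ = -1/100
Result: (-1/100)/(z - 5) + (1/10)/(z - 5)² + (1/100)/(z + 5)


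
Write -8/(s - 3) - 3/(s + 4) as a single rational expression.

Common denominator (s - 3)(s + 4). Numerator: -8(s + 4) - 3(s - 3) = (-8s - 32) - (3s - 9) = -11s - 23
Result: (-11s - 23)/[(s - 3)(s + 4)]


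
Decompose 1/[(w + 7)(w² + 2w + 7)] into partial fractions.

Cover-up at w = -7: α = 1/((-7)² + 2·(-7) + 7) = 1/42. Then β = -α = -1/42, γ = -α·(2 - 7) = 5/42
Result: (1/42)/(w + 7) - ((1/42)w - 5/42)/(w² + 2w + 7)


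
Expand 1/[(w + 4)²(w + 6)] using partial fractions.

Cover-up at w=-6: R = 1/(-6 + 4)² = 1/4. Cover-up at w=-4: Q = 1/(-4 + 6) = 1/2. Comparing w² coeff: P = -R = -1/4
Result: (-1/4)/(w + 4) + (1/2)/(w + 4)² + (1/4)/(w + 6)


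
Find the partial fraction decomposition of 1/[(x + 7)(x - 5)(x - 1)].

Using cover-up method: α = 1/96, β = 1/48, γ = -1/32
Result: (1/96)/(x + 7) + (1/48)/(x - 5) - (1/32)/(x - 1)


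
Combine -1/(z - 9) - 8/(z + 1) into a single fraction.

Common denominator (z - 9)(z + 1). Numerator: -1(z + 1) - 8(z - 9) = (-z - 1) - (8z - 72) = -9z + 71
Result: (-9z + 71)/[(z - 9)(z + 1)]


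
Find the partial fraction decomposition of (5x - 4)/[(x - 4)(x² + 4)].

At x=4: A = (5·4 - 4)/(4² + 4) = 4/5. B = -A = -4/5, C = 5 - 4·A = 9/5
Result: (4/5)/(x - 4) - ((4/5)x - 9/5)/(x² + 4)


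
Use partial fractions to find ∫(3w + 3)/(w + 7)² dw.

Decompose: α = 3, β = 3·(-7) + 3 = -18, so (3w + 3)/(w + 7)² = 3/(w + 7) - 18/(w + 7)². Integrate: ∫ α/(w + 7) dw = 3 ln|(w + 7)|; ∫ β/(w + 7)² dw = 18/(w + 7). Sum: 3 ln|(w + 7)| + 18/(w + 7) + C


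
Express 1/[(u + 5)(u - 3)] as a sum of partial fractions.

1/(u + 5)(u - 3) = α/(u + 5) + β/(u - 3). α = 1/(-5 - 3) = -1/8, β = 1/(3 + 5) = 1/8
Result: (-1/8)/(u + 5) + (1/8)/(u - 3)


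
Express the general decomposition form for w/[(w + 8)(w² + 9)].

Linear + irreducible quadratic: P/(w + 8) + (Qw + R)/(w² + 9)


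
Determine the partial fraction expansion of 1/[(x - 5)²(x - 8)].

Cover-up at x=8: C = 1/(8 - 5)² = 1/9. Cover-up at x=5: B = 1/(5 - 8) = -1/3. Comparing x² coeff: A = -C = -1/9
Result: (-1/9)/(x - 5) - (1/3)/(x - 5)² + (1/9)/(x - 8)


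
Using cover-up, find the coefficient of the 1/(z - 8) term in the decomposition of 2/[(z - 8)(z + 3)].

Cover (z - 8), set z=8: 2/((z + 3) at z=8) = 2/(11) = 2/11


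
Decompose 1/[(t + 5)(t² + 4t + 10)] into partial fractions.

Cover-up at t = -5: P = 1/((-5)² + 4·(-5) + 10) = 1/15. Then Q = -P = -1/15, R = -P·(4 - 5) = 1/15
Result: (1/15)/(t + 5) - ((1/15)t - 1/15)/(t² + 4t + 10)


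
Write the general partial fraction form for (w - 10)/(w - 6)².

Repeated linear factor: P/(w - 6) + Q/(w - 6)²


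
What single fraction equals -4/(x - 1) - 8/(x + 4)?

Common denominator (x - 1)(x + 4). Numerator: -4(x + 4) - 8(x - 1) = (-4x - 16) - (8x - 8) = -12x - 8
Result: (-12x - 8)/[(x - 1)(x + 4)]


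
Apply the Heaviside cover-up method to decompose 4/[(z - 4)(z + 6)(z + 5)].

Cover (z - 4), z=4: P = 4/[(4 + 6)(4 + 5)] = 2/45. Cover (z + 6), z=-6: Q = 4/[(-6 - 4)(-6 + 5)] = 2/5. Cover (z + 5), z=-5: R = 4/[(-5 - 4)(-5 + 6)] = -4/9.
Result: (2/45)/(z - 4) + (2/5)/(z + 6) - (4/9)/(z + 5)


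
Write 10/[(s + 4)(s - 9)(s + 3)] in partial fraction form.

Using cover-up method: P = 10/13, Q = 5/78, R = -5/6
Result: (10/13)/(s + 4) + (5/78)/(s - 9) - (5/6)/(s + 3)


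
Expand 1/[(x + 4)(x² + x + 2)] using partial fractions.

Cover-up at x = -4: A = 1/((-4)² + 1·(-4) + 2) = 1/14. Then B = -A = -1/14, C = -A·(1 - 4) = 3/14
Result: (1/14)/(x + 4) - ((1/14)x - 3/14)/(x² + x + 2)


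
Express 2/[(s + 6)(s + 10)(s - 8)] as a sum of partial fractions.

Using cover-up method: P = -1/28, Q = 1/36, R = 1/126
Result: (-1/28)/(s + 6) + (1/36)/(s + 10) + (1/126)/(s - 8)


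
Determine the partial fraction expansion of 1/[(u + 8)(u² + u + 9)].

Cover-up at u = -8: A = 1/((-8)² + 1·(-8) + 9) = 1/65. Then B = -A = -1/65, C = -A·(1 - 8) = 7/65
Result: (1/65)/(u + 8) - ((1/65)u - 7/65)/(u² + u + 9)


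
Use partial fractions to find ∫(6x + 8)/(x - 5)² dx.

Decompose: α = 6, β = 6·5 + 8 = 38, so (6x + 8)/(x - 5)² = 6/(x - 5) + 38/(x - 5)². Integrate: ∫ α/(x - 5) dx = 6 ln|(x - 5)|; ∫ β/(x - 5)² dx = -38/(x - 5). Sum: 6 ln|(x - 5)| - 38/(x - 5) + C


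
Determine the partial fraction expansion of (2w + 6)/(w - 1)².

(2w + 6) = α(w - 1) + β. At w = 1: β = 2·1 + 6 = 8. Coeff of w: α = 2
Result: 2/(w - 1) + 8/(w - 1)²


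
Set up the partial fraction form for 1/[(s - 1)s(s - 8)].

Three distinct linear factors: A/(s - 1) + B/s + C/(s - 8)


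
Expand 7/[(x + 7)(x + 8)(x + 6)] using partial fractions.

Using cover-up method: A = -7, B = 7/2, C = 7/2
Result: -7/(x + 7) + (7/2)/(x + 8) + (7/2)/(x + 6)


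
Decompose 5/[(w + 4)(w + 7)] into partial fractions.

5/(w + 4)(w + 7) = P/(w + 4) + Q/(w + 7). P = 5/(-4 + 7) = 5/3, Q = 5/(-7 + 4) = -5/3
Result: (5/3)/(w + 4) - (5/3)/(w + 7)


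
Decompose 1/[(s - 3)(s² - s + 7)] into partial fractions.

Cover-up at s = 3: P = 1/(3² - 1·3 + 7) = 1/13. Then Q = -P = -1/13, R = -P·(-1 + 3) = -2/13
Result: (1/13)/(s - 3) - ((1/13)s + 2/13)/(s² - s + 7)


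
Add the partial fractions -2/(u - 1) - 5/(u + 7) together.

Common denominator (u - 1)(u + 7). Numerator: -2(u + 7) - 5(u - 1) = (-2u - 14) - (5u - 5) = -7u - 9
Result: (-7u - 9)/[(u - 1)(u + 7)]


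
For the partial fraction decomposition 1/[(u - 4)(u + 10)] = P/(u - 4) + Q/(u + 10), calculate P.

Cover-up at u = 4: P = 1/(4 + 10) = 1/14


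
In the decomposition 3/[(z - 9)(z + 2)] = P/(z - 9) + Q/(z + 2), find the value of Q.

Cover-up at z = -2: Q = 3/(-2 - 9) = -3/11


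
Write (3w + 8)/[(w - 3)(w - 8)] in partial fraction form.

At w=3: P = (3·3 + 8)/(3 - 8) = -17/5. At w=8: Q = (3·8 + 8)/(8 - 3) = 32/5
Result: (-17/5)/(w - 3) + (32/5)/(w - 8)


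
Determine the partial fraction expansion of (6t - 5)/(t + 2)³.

(6t - 5) = A(t + 2)² + B(t + 2) + C. At t = -2: C = 6·(-2) - 5 = -17. Coefficients: A = 0, B = 6
Result: 6/(t + 2)² - 17/(t + 2)³


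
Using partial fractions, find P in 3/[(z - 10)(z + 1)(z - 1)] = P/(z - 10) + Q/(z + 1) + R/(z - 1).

Cover-up at z = 10: P = 3/[(10 + 1)(10 - 1)] = 3/[(11)(9)] = 3/99 = 1/33


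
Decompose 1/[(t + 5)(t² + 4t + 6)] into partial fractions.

Cover-up at t = -5: P = 1/((-5)² + 4·(-5) + 6) = 1/11. Then Q = -P = -1/11, R = -P·(4 - 5) = 1/11
Result: (1/11)/(t + 5) - ((1/11)t - 1/11)/(t² + 4t + 6)


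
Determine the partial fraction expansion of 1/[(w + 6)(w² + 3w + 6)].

Cover-up at w = -6: P = 1/((-6)² + 3·(-6) + 6) = 1/24. Then Q = -P = -1/24, R = -P·(3 - 6) = 1/8
Result: (1/24)/(w + 6) - ((1/24)w - 1/8)/(w² + 3w + 6)


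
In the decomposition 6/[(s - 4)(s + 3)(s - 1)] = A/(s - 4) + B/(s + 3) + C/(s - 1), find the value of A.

Cover-up at s = 4: A = 6/[(4 + 3)(4 - 1)] = 6/[(7)(3)] = 6/21 = 2/7


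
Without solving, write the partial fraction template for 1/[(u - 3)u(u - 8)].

Three distinct linear factors: P/(u - 3) + Q/u + R/(u - 8)


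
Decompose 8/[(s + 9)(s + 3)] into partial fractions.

8/(s + 9)(s + 3) = P/(s + 9) + Q/(s + 3). P = 8/(-9 + 3) = -4/3, Q = 8/(-3 + 9) = 4/3
Result: (-4/3)/(s + 9) + (4/3)/(s + 3)


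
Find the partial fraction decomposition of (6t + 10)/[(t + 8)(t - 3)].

At t=-8: P = (6·(-8) + 10)/(-8 - 3) = 38/11. At t=3: Q = (6·3 + 10)/(3 + 8) = 28/11
Result: (38/11)/(t + 8) + (28/11)/(t - 3)


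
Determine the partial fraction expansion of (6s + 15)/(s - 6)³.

(6s + 15) = P(s - 6)² + Q(s - 6) + R. At s = 6: R = 6·6 + 15 = 51. Coefficients: P = 0, Q = 6
Result: 6/(s - 6)² + 51/(s - 6)³


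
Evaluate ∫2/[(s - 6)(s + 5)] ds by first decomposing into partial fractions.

Decompose: 2/[(s - 6)(s + 5)] = (2/11)/(s - 6) - (2/11)/(s + 5). Integrate each term: (2/11) ln|(s - 6)| - (2/11) ln|(s + 5)| + C


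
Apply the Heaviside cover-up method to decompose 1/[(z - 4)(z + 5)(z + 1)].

Cover (z - 4), z=4: α = 1/[(4 + 5)(4 + 1)] = 1/45. Cover (z + 5), z=-5: β = 1/[(-5 - 4)(-5 + 1)] = 1/36. Cover (z + 1), z=-1: γ = 1/[(-1 - 4)(-1 + 5)] = -1/20.
Result: (1/45)/(z - 4) + (1/36)/(z + 5) - (1/20)/(z + 1)


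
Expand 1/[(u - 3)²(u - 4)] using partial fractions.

Cover-up at u=4: C = 1/(4 - 3)² = 1. Cover-up at u=3: B = 1/(3 - 4) = -1. Comparing u² coeff: A = -C = -1
Result: -1/(u - 3) - 1/(u - 3)² + 1/(u - 4)


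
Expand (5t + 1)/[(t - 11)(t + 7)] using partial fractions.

At t=11: α = (5·11 + 1)/(11 + 7) = 28/9. At t=-7: β = (5·(-7) + 1)/(-7 - 11) = 17/9
Result: (28/9)/(t - 11) + (17/9)/(t + 7)


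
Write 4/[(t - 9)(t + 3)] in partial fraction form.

4/(t - 9)(t + 3) = P/(t - 9) + Q/(t + 3). P = 4/(9 + 3) = 1/3, Q = 4/(-3 - 9) = -1/3
Result: (1/3)/(t - 9) - (1/3)/(t + 3)


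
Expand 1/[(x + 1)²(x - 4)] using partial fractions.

Cover-up at x=4: C = 1/(4 + 1)² = 1/25. Cover-up at x=-1: B = 1/(-1 - 4) = -1/5. Comparing x² coeff: A = -C = -1/25
Result: (-1/25)/(x + 1) - (1/5)/(x + 1)² + (1/25)/(x - 4)


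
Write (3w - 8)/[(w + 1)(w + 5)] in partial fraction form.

At w=-1: P = (3·(-1) - 8)/(-1 + 5) = -11/4. At w=-5: Q = (3·(-5) - 8)/(-5 + 1) = 23/4
Result: (-11/4)/(w + 1) + (23/4)/(w + 5)


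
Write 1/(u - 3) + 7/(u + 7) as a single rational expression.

Common denominator (u - 3)(u + 7). Numerator: 1(u + 7) + 7(u - 3) = (u + 7) + (7u - 21) = 8u - 14
Result: (8u - 14)/[(u - 3)(u + 7)]


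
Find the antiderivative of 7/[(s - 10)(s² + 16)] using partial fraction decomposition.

Cover-up at s=10: P = 7/(10²+16) = 7/116. Coeff matching: Q = -7/116, R = -35/58. Decomposition: (7/116)/(s - 10) - ((7/116)s + 35/58)/(s² + 16). Integrate: linear → ln, quadratic → (1/2)ln + arctan: (7/116) ln|(s - 10)| - (7/232) ln(s² + 16) - (35/232) arctan(s/4) + C


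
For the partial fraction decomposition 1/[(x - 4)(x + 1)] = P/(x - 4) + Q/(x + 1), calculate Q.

Cover-up at x = -1: Q = 1/(-1 - 4) = -1/5


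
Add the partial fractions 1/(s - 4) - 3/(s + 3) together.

Common denominator (s - 4)(s + 3). Numerator: 1(s + 3) - 3(s - 4) = (s + 3) - (3s - 12) = -2s + 15
Result: (-2s + 15)/[(s - 4)(s + 3)]


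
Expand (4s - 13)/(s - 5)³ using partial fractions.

(4s - 13) = P(s - 5)² + Q(s - 5) + R. At s = 5: R = 4·5 - 13 = 7. Coefficients: P = 0, Q = 4
Result: 4/(s - 5)² + 7/(s - 5)³


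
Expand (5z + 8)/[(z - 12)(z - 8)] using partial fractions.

At z=12: P = (5·12 + 8)/(12 - 8) = 17. At z=8: Q = (5·8 + 8)/(8 - 12) = -12
Result: 17/(z - 12) - 12/(z - 8)


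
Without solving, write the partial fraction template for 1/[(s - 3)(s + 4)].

Distinct linear factors: P/(s - 3) + Q/(s + 4)


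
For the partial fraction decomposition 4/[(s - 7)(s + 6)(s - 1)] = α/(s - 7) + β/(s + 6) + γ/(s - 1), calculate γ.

Cover-up at s = 1: γ = 4/[(1 - 7)(1 + 6)] = 4/[(-6)(7)] = -4/42 = -2/21


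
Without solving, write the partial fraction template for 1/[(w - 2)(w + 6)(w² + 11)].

Two linear + quadratic: A/(w - 2) + B/(w + 6) + (Cw + D)/(w² + 11)


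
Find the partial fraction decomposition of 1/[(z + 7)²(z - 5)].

Cover-up at z=5: γ = 1/(5 + 7)² = 1/144. Cover-up at z=-7: β = 1/(-7 - 5) = -1/12. Comparing z² coeff: α = -γ = -1/144
Result: (-1/144)/(z + 7) - (1/12)/(z + 7)² + (1/144)/(z - 5)


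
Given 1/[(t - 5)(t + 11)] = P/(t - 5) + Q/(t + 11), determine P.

Cover-up at t = 5: P = 1/(5 + 11) = 1/16


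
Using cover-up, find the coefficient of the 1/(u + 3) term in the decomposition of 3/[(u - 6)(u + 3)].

Cover (u + 3), set u=-3: 3/((u - 6) at u=-3) = 3/(-9) = -1/3


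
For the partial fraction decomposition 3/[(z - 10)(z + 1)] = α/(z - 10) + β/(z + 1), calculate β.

Cover-up at z = -1: β = 3/(-1 - 10) = -3/11


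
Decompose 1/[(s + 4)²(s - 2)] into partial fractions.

Cover-up at s=2: R = 1/(2 + 4)² = 1/36. Cover-up at s=-4: Q = 1/(-4 - 2) = -1/6. Comparing s² coeff: P = -R = -1/36
Result: (-1/36)/(s + 4) - (1/6)/(s + 4)² + (1/36)/(s - 2)


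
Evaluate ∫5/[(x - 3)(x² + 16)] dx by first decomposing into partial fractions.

Cover-up at x=3: A = 5/(3²+16) = 1/5. Coeff matching: B = -1/5, C = -3/5. Decomposition: (1/5)/(x - 3) - ((1/5)x + 3/5)/(x² + 16). Integrate: linear → ln, quadratic → (1/2)ln + arctan: (1/5) ln|(x - 3)| - (1/10) ln(x² + 16) - (3/20) arctan(x/4) + C


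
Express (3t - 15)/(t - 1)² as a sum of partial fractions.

(3t - 15) = α(t - 1) + β. At t = 1: β = 3·1 - 15 = -12. Coeff of t: α = 3
Result: 3/(t - 1) - 12/(t - 1)²


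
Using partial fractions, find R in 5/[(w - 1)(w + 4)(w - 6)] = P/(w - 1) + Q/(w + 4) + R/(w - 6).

Cover-up at w = 6: R = 5/[(6 - 1)(6 + 4)] = 5/[(5)(10)] = 5/50 = 1/10


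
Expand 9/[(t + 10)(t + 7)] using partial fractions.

9/(t + 10)(t + 7) = A/(t + 10) + B/(t + 7). A = 9/(-10 + 7) = -3, B = 9/(-7 + 10) = 3
Result: -3/(t + 10) + 3/(t + 7)


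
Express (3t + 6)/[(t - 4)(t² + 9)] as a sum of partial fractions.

At t=4: α = (3·4 + 6)/(4² + 9) = 18/25. β = -α = -18/25, γ = 3 - 4·α = 3/25
Result: (18/25)/(t - 4) - ((18/25)t - 3/25)/(t² + 9)


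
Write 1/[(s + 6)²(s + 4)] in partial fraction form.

Cover-up at s=-4: R = 1/(-4 + 6)² = 1/4. Cover-up at s=-6: Q = 1/(-6 + 4) = -1/2. Comparing s² coeff: P = -R = -1/4
Result: (-1/4)/(s + 6) - (1/2)/(s + 6)² + (1/4)/(s + 4)


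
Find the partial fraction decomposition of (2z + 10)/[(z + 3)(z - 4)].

At z=-3: α = (2·(-3) + 10)/(-3 - 4) = -4/7. At z=4: β = (2·4 + 10)/(4 + 3) = 18/7
Result: (-4/7)/(z + 3) + (18/7)/(z - 4)


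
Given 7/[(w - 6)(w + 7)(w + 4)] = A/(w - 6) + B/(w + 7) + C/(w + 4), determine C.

Cover-up at w = -4: C = 7/[(-4 - 6)(-4 + 7)] = 7/[(-10)(3)] = -7/30


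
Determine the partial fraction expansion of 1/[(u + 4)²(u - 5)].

Cover-up at u=5: R = 1/(5 + 4)² = 1/81. Cover-up at u=-4: Q = 1/(-4 - 5) = -1/9. Comparing u² coeff: P = -R = -1/81
Result: (-1/81)/(u + 4) - (1/9)/(u + 4)² + (1/81)/(u - 5)


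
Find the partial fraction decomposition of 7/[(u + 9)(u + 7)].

7/(u + 9)(u + 7) = A/(u + 9) + B/(u + 7). A = 7/(-9 + 7) = -7/2, B = 7/(-7 + 9) = 7/2
Result: (-7/2)/(u + 9) + (7/2)/(u + 7)


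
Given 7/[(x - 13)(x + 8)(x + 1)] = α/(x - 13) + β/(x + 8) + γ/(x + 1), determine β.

Cover-up at x = -8: β = 7/[(-8 - 13)(-8 + 1)] = 7/[(-21)(-7)] = 7/147 = 1/21


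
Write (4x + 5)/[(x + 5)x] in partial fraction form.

At x=-5: α = (4·(-5) + 5)/(-5 - 0) = 3. At x=0: β = (4·0 + 5)/(0 + 5) = 1
Result: 3/(x + 5) + 1/x


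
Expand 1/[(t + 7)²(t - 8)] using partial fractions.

Cover-up at t=8: γ = 1/(8 + 7)² = 1/225. Cover-up at t=-7: β = 1/(-7 - 8) = -1/15. Comparing t² coeff: α = -γ = -1/225
Result: (-1/225)/(t + 7) - (1/15)/(t + 7)² + (1/225)/(t - 8)


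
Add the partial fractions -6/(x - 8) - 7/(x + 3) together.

Common denominator (x - 8)(x + 3). Numerator: -6(x + 3) - 7(x - 8) = (-6x - 18) - (7x - 56) = -13x + 38
Result: (-13x + 38)/[(x - 8)(x + 3)]


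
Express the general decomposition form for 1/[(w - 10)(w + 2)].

Distinct linear factors: A/(w - 10) + B/(w + 2)


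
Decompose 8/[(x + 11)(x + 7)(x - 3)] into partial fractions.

Using cover-up method: A = 1/7, B = -1/5, C = 2/35
Result: (1/7)/(x + 11) - (1/5)/(x + 7) + (2/35)/(x - 3)


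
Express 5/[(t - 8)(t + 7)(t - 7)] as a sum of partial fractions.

Using cover-up method: A = 1/3, B = 1/42, C = -5/14
Result: (1/3)/(t - 8) + (1/42)/(t + 7) - (5/14)/(t - 7)


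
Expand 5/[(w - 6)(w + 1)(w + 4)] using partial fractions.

Using cover-up method: P = 1/14, Q = -5/21, R = 1/6
Result: (1/14)/(w - 6) - (5/21)/(w + 1) + (1/6)/(w + 4)


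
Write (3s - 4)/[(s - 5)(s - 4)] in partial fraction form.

At s=5: P = (3·5 - 4)/(5 - 4) = 11. At s=4: Q = (3·4 - 4)/(4 - 5) = -8
Result: 11/(s - 5) - 8/(s - 4)


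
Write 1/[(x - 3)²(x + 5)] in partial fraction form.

Cover-up at x=-5: R = 1/(-5 - 3)² = 1/64. Cover-up at x=3: Q = 1/(3 + 5) = 1/8. Comparing x² coeff: P = -R = -1/64
Result: (-1/64)/(x - 3) + (1/8)/(x - 3)² + (1/64)/(x + 5)


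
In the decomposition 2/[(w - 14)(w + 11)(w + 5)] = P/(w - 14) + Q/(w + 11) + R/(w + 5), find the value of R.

Cover-up at w = -5: R = 2/[(-5 - 14)(-5 + 11)] = 2/[(-19)(6)] = -2/114 = -1/57


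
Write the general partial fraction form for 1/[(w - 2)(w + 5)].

Distinct linear factors: P/(w - 2) + Q/(w + 5)


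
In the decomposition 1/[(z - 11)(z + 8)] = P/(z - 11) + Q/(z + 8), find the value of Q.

Cover-up at z = -8: Q = 1/(-8 - 11) = -1/19


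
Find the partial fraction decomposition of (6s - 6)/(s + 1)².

(6s - 6) = A(s + 1) + B. At s = -1: B = 6·(-1) - 6 = -12. Coeff of s: A = 6
Result: 6/(s + 1) - 12/(s + 1)²


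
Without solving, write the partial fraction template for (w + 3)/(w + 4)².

Repeated linear factor: P/(w + 4) + Q/(w + 4)²


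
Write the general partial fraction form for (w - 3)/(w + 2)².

Repeated linear factor: A/(w + 2) + B/(w + 2)²


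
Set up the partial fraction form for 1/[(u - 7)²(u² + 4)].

Repeated linear + quadratic: P/(u - 7) + Q/(u - 7)² + (Ru + S)/(u² + 4)


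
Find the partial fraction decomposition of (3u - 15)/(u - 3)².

(3u - 15) = P(u - 3) + Q. At u = 3: Q = 3·3 - 15 = -6. Coeff of u: P = 3
Result: 3/(u - 3) - 6/(u - 3)²


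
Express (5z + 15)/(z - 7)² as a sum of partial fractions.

(5z + 15) = A(z - 7) + B. At z = 7: B = 5·7 + 15 = 50. Coeff of z: A = 5
Result: 5/(z - 7) + 50/(z - 7)²


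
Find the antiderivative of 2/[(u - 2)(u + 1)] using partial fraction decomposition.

Decompose: 2/[(u - 2)(u + 1)] = (2/3)/(u - 2) - (2/3)/(u + 1). Integrate each term: (2/3) ln|(u - 2)| - (2/3) ln|(u + 1)| + C


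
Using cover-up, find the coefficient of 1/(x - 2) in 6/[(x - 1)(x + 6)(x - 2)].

Cover (x - 2), set x=2: 6/[(2 - 1)(2 + 6)] = 3/4


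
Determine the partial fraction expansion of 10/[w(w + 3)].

10/w(w + 3) = A/w + B/(w + 3). A = 10/(0 + 3) = 10/3, B = 10/(-3 - 0) = -10/3
Result: (10/3)/w - (10/3)/(w + 3)


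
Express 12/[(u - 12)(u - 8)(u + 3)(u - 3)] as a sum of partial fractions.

Using Heaviside cover-up: (1/45)/(u - 12) - (3/55)/(u - 8) - (2/165)/(u + 3) + (2/45)/(u - 3)


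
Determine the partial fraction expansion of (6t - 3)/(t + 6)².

(6t - 3) = α(t + 6) + β. At t = -6: β = 6·(-6) - 3 = -39. Coeff of t: α = 6
Result: 6/(t + 6) - 39/(t + 6)²


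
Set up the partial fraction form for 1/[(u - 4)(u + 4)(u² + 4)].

Two linear + quadratic: α/(u - 4) + β/(u + 4) + (γu + δ)/(u² + 4)


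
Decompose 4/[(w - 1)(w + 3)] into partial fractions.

4/(w - 1)(w + 3) = A/(w - 1) + B/(w + 3). A = 4/(1 + 3) = 1, B = 4/(-3 - 1) = -1
Result: 1/(w - 1) - 1/(w + 3)


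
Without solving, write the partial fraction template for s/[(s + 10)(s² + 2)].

Linear + irreducible quadratic: P/(s + 10) + (Qs + R)/(s² + 2)


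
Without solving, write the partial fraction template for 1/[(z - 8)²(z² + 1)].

Repeated linear + quadratic: A/(z - 8) + B/(z - 8)² + (Cz + D)/(z² + 1)


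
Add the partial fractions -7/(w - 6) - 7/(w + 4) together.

Common denominator (w - 6)(w + 4). Numerator: -7(w + 4) - 7(w - 6) = (-7w - 28) - (7w - 42) = -14w + 14
Result: (-14w + 14)/[(w - 6)(w + 4)]


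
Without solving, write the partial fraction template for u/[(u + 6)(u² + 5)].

Linear + irreducible quadratic: α/(u + 6) + (βu + γ)/(u² + 5)


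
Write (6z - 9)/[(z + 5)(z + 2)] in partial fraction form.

At z=-5: α = (6·(-5) - 9)/(-5 + 2) = 13. At z=-2: β = (6·(-2) - 9)/(-2 + 5) = -7
Result: 13/(z + 5) - 7/(z + 2)


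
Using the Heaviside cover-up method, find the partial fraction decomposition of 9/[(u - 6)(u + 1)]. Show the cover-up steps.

Cover (u - 6): set u=6, get A = 9/(6 + 1) = 9/7. Cover (u + 1): set u=-1, get B = 9/(-1 - 6) = -9/7.
Result: (9/7)/(u - 6) - (9/7)/(u + 1)


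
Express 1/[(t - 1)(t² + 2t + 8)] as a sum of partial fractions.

Cover-up at t = 1: α = 1/(1² + 2·1 + 8) = 1/11. Then β = -α = -1/11, γ = -α·(2 + 1) = -3/11
Result: (1/11)/(t - 1) - ((1/11)t + 3/11)/(t² + 2t + 8)


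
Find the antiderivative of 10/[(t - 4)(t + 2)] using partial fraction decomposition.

Decompose: 10/[(t - 4)(t + 2)] = (5/3)/(t - 4) - (5/3)/(t + 2). Integrate each term: (5/3) ln|(t - 4)| - (5/3) ln|(t + 2)| + C


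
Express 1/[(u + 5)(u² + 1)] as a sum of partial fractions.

Cover-up at u = -5: A = 1/((-5)² + 1) = 1/26. Then B = -A = -1/26, C = -A·(0 - 5) = 5/26
Result: (1/26)/(u + 5) - ((1/26)u - 5/26)/(u² + 1)


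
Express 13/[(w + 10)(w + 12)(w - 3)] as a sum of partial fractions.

Using cover-up method: P = -1/2, Q = 13/30, R = 1/15
Result: (-1/2)/(w + 10) + (13/30)/(w + 12) + (1/15)/(w - 3)


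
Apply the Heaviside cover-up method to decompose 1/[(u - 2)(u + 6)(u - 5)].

Cover (u - 2), u=2: P = 1/[(2 + 6)(2 - 5)] = -1/24. Cover (u + 6), u=-6: Q = 1/[(-6 - 2)(-6 - 5)] = 1/88. Cover (u - 5), u=5: R = 1/[(5 - 2)(5 + 6)] = 1/33.
Result: (-1/24)/(u - 2) + (1/88)/(u + 6) + (1/33)/(u - 5)
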